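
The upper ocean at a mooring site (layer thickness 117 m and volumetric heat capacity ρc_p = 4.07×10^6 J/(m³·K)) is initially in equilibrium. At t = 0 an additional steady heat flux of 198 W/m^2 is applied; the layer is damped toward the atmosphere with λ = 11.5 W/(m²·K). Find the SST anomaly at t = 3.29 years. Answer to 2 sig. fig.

Areal heat capacity C = ρc_p × D = 4.07×10^6 × 117 = 4.76×10^8 J m⁻² K⁻¹.
τ = C / λ = 4.76×10^8 / 11.5 = 4.14×10^7 s.
Equilibrium anomaly ΔT_eq = F / λ = 198 / 11.5 = 17.2 K.
t = 3.29 years = 1.04×10^8 s, so t/τ = 2.51.
ΔT(t) = ΔT_eq (1 − e^(−t/τ)) = 17.2 × (1 − e^−2.51) = 15.8 K.

16 K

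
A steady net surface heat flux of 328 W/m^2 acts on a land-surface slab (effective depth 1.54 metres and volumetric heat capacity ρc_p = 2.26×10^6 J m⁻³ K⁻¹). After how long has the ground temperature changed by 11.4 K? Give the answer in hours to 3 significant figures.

33.6 hours

Areal heat capacity C = ρc_p × D = 2.26×10^6 × 1.54 = 3.48×10^6 J m⁻² K⁻¹.
Time required: Δt = C ΔT / F = 3.48×10^6 × 11.4 / 328 = 1.21×10^5 s.
In hours: 1.21×10^5 s / (3600 s/hour) = 33.6 hours.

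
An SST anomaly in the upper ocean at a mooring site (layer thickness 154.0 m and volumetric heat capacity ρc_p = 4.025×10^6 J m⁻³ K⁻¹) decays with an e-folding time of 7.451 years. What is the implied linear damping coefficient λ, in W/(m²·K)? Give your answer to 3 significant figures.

Areal heat capacity C = ρc_p × D = 4.025×10^6 × 154.0 = 6.20×10^8 J/(m^2 K).
τ = 7.451 years = 2.35×10^8 s.
λ = C / τ = 6.20×10^8 / 2.35×10^8 = 2.64 W/(m²·K).

2.64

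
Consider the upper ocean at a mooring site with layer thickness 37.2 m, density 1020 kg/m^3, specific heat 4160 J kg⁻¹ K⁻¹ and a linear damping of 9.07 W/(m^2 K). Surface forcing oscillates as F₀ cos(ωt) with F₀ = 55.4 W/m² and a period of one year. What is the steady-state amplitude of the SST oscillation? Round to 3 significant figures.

1.69 K

Areal heat capacity C = ρ c_p D = 1020 × 4160 × 37.2 = 1.58×10^8 J/(m^2 K).
Angular frequency ω = 2π / T = 2π / 3.15×10^7 s = 1.99×10^-7 s⁻¹.
√((Cω)² + λ²) = √((31.4)² + 9.07²) = 32.7 W/(m²·K).
Amplitude A = F₀ / √((Cω)²+λ²) = 55.4 / 32.7 = 1.69 K.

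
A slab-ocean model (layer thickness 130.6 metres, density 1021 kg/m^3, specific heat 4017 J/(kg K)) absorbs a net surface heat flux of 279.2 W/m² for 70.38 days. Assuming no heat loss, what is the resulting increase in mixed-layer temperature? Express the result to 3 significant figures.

3.17 K

Areal heat capacity C = ρ c_p D = 1021 × 4017 × 130.6 = 5.36×10^8 J/(m²·K).
Net heat input Q = F Δt = 279.2 × (70.38 days × 86400 s/day) = 1.70×10^9 J/m².
ΔT = Q / C = 1.70×10^9 / 5.36×10^8 = 3.17 K.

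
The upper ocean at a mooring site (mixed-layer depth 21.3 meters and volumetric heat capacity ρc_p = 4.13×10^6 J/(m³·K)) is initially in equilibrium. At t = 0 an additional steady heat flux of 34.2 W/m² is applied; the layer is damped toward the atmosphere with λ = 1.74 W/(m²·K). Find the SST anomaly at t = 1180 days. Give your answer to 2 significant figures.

Areal heat capacity C = ρc_p × D = 4.13×10^6 × 21.3 = 8.80×10^7 J/(m²·K).
τ = C / λ = 8.80×10^7 / 1.74 = 5.06×10^7 s.
Equilibrium anomaly ΔT_eq = F / λ = 34.2 / 1.74 = 19.7 K.
t = 1180 days = 1.02×10^8 s, so t/τ = 2.02.
ΔT(t) = ΔT_eq (1 − e^(−t/τ)) = 19.7 × (1 − e^−2.02) = 17.0 K.

17 K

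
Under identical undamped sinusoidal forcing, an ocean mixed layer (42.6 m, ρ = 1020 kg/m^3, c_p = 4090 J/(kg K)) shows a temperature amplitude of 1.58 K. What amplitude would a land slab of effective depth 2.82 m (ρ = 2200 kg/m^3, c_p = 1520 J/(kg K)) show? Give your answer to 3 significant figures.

C_ocean = 1.78×10^8 J/(m²·K); C_land = 9.43×10^6 J/(m²·K).
A ∝ 1/C ⇒ A_land = A_ocean × C_ocean/C_land = 1.58 × 18.8 = 29.8 K.

29.8 K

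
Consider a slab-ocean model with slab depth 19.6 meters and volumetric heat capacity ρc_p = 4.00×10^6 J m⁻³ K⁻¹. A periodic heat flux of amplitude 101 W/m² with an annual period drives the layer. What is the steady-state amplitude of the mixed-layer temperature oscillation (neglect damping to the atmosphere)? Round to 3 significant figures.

6.47 K

Areal heat capacity C = ρc_p × D = 4.00×10^6 × 19.6 = 7.84×10^7 J/(m²·K).
Angular frequency ω = 2π / T = 2π / 3.15×10^7 s = 1.99×10^-7 s⁻¹.
Cω = 7.84×10^7 × 1.99×10^-7 = 15.6 W/(m²·K).
Amplitude A = F₀ / (Cω) = 101 / 15.6 = 6.47 K.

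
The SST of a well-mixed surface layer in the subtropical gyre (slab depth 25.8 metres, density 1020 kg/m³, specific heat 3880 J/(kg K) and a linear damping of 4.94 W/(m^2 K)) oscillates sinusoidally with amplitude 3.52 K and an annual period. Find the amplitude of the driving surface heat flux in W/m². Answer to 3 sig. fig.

Areal heat capacity C = ρ c_p D = 1020 × 3880 × 25.8 = 1.02×10^8 J/(m^2 K).
ω = 2π / 3.15×10^7 s = 1.99×10^-7 s⁻¹.
√((Cω)² + λ²) = √((20.3)² + 4.94²) = 20.9 W/(m²·K).
F₀ = A × √((Cω)²+λ²) = 3.52 × 20.9 = 73.7 W/m².

73.7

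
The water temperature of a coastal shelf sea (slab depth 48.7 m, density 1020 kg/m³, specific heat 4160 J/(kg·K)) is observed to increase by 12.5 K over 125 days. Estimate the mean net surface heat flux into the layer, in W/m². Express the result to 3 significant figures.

Areal heat capacity C = ρ c_p D = 1020 × 4160 × 48.7 = 2.07×10^8 J/(m²·K).
Required heat per unit area: Q = C ΔT = 2.07×10^8 × 12.5 = 2.58×10^9 J/m².
Flux F = Q / Δt = 2.58×10^9 / 1.08×10^7 s = 239 W/m².

239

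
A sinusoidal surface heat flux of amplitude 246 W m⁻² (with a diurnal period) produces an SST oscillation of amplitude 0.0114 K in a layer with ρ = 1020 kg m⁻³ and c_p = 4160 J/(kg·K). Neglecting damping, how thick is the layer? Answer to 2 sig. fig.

ω = 2π / 86400 s = 7.27×10^-5 s⁻¹.
Required C = F₀ / (A ω) = 246 / (0.0114 × 7.27×10^-5) = 2.97×10^8 J/(m²·K).
D = C / (ρ c_p) = 2.97×10^8 / (1020 × 4160) = 69.9 m.

70 m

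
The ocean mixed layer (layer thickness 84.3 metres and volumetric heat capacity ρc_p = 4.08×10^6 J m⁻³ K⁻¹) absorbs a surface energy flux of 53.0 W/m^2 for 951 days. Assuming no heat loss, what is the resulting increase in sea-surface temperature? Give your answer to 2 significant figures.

13 K

Areal heat capacity C = ρc_p × D = 4.08×10^6 × 84.3 = 3.44×10^8 J m⁻² K⁻¹.
Net heat input Q = F Δt = 53.0 × (951 days × 86400 s/day) = 4.35×10^9 J/m².
ΔT = Q / C = 4.35×10^9 / 3.44×10^8 = 12.7 K.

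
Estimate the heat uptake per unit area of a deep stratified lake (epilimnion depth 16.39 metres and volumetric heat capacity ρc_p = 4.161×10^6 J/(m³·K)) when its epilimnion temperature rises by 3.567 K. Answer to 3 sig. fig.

2.43×10^8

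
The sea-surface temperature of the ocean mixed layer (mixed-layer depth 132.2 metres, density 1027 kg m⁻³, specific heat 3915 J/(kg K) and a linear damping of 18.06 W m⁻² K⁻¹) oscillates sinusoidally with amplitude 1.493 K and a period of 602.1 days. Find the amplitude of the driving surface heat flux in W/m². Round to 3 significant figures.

Areal heat capacity C = ρ c_p D = 1027 × 3915 × 132.2 = 5.32×10^8 J/(m^2 K).
ω = 2π / 5.20×10^7 s = 1.21×10^-7 s⁻¹.
√((Cω)² + λ²) = √((64.2)² + 18.06²) = 66.7 W/(m²·K).
F₀ = A × √((Cω)²+λ²) = 1.493 × 66.7 = 99.6 W/m².

99.6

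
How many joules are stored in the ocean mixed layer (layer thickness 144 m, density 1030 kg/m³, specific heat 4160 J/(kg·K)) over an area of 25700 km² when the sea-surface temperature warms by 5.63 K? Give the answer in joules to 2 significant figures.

Areal heat capacity C = ρ c_p D = 1030 × 4160 × 144 = 6.17×10^8 J/(m^2 K).
Heat per unit area: q = C ΔT = 6.17×10^8 × 5.63 = 3.47×10^9 J/m².
Total heat: Q = q × A = 3.47×10^9 × (25700 × 10⁶ m²) = 8.93×10^19 J.

8.9×10^19 J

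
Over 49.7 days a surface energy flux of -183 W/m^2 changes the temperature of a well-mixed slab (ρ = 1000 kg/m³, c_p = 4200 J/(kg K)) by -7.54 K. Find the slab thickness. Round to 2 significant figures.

Heat input Q = F Δt = -183 × 4.29×10^6 s = -7.86×10^8 J/m².
Required areal heat capacity C = Q / ΔT = 1.04×10^8 J/(m²·K).
Depth D = C / (ρ c_p) = 1.04×10^8 / (1000 × 4200) = 24.8 m.

25 m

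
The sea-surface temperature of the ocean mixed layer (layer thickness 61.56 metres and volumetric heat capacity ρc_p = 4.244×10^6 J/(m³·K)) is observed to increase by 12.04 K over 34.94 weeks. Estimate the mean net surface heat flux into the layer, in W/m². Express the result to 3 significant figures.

Areal heat capacity C = ρc_p × D = 4.244×10^6 × 61.56 = 2.61×10^8 J/(m²·K).
Required heat per unit area: Q = C ΔT = 2.61×10^8 × 12.04 = 3.15×10^9 J/m².
Flux F = Q / Δt = 3.15×10^9 / 2.11×10^7 s = 149 W/m².

149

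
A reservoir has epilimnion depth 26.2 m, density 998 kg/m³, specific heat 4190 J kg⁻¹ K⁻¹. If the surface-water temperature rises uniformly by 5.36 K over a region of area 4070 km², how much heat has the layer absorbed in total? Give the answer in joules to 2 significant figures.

2.4×10^18 J

Areal heat capacity C = ρ c_p D = 998 × 4190 × 26.2 = 1.10×10^8 J/(m²·K).
Heat per unit area: q = C ΔT = 1.10×10^8 × 5.36 = 5.87×10^8 J/m².
Total heat: Q = q × A = 5.87×10^8 × (4070 × 10⁶ m²) = 2.39×10^18 J.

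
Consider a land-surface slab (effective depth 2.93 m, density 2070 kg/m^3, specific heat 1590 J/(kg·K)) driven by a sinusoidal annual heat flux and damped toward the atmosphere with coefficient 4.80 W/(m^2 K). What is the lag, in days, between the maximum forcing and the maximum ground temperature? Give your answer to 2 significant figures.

Areal heat capacity C = ρ c_p D = 2070 × 1590 × 2.93 = 9.64×10^6 J/(m^2 K).
ω = 2π / 3.15×10^7 s = 1.99×10^-7 s⁻¹.
Phase lag φ = arctan(Cω/λ) = arctan(1.92/4.80) = 0.381 rad.
Time lag = φ / ω = 0.381 / 1.99×10^-7 = 1.91×10^6 s = 22.1 days.

22 days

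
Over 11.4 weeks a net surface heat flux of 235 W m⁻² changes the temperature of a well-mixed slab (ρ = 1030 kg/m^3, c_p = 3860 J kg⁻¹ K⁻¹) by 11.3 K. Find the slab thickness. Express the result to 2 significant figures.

Heat input Q = F Δt = 235 × 6.89×10^6 s = 1.62×10^9 J/m².
Required areal heat capacity C = Q / ΔT = 1.43×10^8 J/(m²·K).
Depth D = C / (ρ c_p) = 1.43×10^8 / (1030 × 3860) = 36.1 m.

36 m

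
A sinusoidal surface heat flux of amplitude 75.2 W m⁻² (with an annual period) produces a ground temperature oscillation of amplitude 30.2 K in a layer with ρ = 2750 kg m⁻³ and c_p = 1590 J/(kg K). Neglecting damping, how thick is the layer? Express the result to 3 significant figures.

ω = 2π / 3.15×10^7 s = 1.99×10^-7 s⁻¹.
Required C = F₀ / (A ω) = 75.2 / (30.2 × 1.99×10^-7) = 1.25×10^7 J/(m²·K).
D = C / (ρ c_p) = 1.25×10^7 / (2750 × 1590) = 2.86 m.

2.86 m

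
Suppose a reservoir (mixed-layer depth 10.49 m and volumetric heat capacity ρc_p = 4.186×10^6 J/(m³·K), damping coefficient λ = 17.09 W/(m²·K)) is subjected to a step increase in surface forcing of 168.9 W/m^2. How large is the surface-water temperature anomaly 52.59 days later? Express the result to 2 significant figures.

Areal heat capacity C = ρc_p × D = 4.186×10^6 × 10.49 = 4.39×10^7 J/(m^2 K).
τ = C / λ = 4.39×10^7 / 17.09 = 2.57×10^6 s.
Equilibrium anomaly ΔT_eq = F / λ = 168.9 / 17.09 = 9.88 K.
t = 52.59 days = 4.54×10^6 s, so t/τ = 1.77.
ΔT(t) = ΔT_eq (1 − e^(−t/τ)) = 9.88 × (1 − e^−1.77) = 8.20 K.

8.2 K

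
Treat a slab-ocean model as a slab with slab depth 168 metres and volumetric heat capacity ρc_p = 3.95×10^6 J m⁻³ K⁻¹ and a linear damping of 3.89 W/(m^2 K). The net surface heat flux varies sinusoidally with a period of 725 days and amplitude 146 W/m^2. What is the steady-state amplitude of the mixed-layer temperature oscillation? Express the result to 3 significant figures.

2.19 K

Areal heat capacity C = ρc_p × D = 3.95×10^6 × 168 = 6.64×10^8 J m⁻² K⁻¹.
Angular frequency ω = 2π / T = 2π / 6.26×10^7 s = 1.00×10^-7 s⁻¹.
√((Cω)² + λ²) = √((66.6)² + 3.89²) = 66.7 W/(m²·K).
Amplitude A = F₀ / √((Cω)²+λ²) = 146 / 66.7 = 2.19 K.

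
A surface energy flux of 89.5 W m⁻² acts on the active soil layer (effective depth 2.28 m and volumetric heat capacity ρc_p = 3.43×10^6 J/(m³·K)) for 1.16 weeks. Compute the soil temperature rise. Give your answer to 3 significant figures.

Areal heat capacity C = ρc_p × D = 3.43×10^6 × 2.28 = 7.82×10^6 J m⁻² K⁻¹.
Net heat input Q = F Δt = 89.5 × (1.16 weeks × 6.048×10^5 s/week) = 6.28×10^7 J/m².
ΔT = Q / C = 6.28×10^7 / 7.82×10^6 = 8.03 K.

8.03 K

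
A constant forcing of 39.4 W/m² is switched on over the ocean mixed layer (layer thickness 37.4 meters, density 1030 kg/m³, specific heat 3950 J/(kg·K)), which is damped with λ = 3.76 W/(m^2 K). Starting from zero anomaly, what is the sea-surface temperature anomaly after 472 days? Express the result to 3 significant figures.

6.65 K

Areal heat capacity C = ρ c_p D = 1030 × 3950 × 37.4 = 1.52×10^8 J/(m²·K).
τ = C / λ = 1.52×10^8 / 3.76 = 4.05×10^7 s.
Equilibrium anomaly ΔT_eq = F / λ = 39.4 / 3.76 = 10.5 K.
t = 472 days = 4.08×10^7 s, so t/τ = 1.01.
ΔT(t) = ΔT_eq (1 − e^(−t/τ)) = 10.5 × (1 − e^−1.01) = 6.65 K.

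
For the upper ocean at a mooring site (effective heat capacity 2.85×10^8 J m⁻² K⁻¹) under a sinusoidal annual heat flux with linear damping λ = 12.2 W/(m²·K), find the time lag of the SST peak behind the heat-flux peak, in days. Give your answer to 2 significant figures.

79 days

Areal heat capacity C = 2.85×10^8 J m⁻² K⁻¹ (given).
ω = 2π / 3.15×10^7 s = 1.99×10^-7 s⁻¹.
Phase lag φ = arctan(Cω/λ) = arctan(56.8/12.2) = 1.36 rad.
Time lag = φ / ω = 1.36 / 1.99×10^-7 = 6.82×10^6 s = 79.0 days.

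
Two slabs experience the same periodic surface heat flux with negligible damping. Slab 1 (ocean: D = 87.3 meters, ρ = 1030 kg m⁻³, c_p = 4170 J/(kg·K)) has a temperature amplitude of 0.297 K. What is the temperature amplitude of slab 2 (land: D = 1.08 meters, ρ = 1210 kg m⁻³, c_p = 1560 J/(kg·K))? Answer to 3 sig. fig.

C_ocean = 3.75×10^8 J/(m²·K); C_land = 2.04×10^6 J/(m²·K).
A ∝ 1/C ⇒ A_land = A_ocean × C_ocean/C_land = 0.297 × 184 = 54.6 K.

54.6 K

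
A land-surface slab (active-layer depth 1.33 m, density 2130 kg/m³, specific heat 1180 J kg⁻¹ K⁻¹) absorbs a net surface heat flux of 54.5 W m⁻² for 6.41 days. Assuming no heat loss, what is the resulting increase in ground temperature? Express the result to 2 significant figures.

Areal heat capacity C = ρ c_p D = 2130 × 1180 × 1.33 = 3.34×10^6 J/(m^2 K).
Net heat input Q = F Δt = 54.5 × (6.41 days × 86400 s/day) = 3.02×10^7 J/m².
ΔT = Q / C = 3.02×10^7 / 3.34×10^6 = 9.03 K.

9.0 K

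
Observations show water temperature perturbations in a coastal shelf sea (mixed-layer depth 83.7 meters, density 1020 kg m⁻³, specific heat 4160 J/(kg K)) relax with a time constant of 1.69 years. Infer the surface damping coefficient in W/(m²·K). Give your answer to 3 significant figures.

6.66

Areal heat capacity C = ρ c_p D = 1020 × 4160 × 83.7 = 3.55×10^8 J m⁻² K⁻¹.
τ = 1.69 years = 5.33×10^7 s.
λ = C / τ = 3.55×10^8 / 5.33×10^7 = 6.66 W/(m²·K).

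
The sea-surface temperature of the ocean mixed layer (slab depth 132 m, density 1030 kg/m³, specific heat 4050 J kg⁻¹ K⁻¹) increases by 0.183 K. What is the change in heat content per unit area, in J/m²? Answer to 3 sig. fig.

Areal heat capacity C = ρ c_p D = 1030 × 4050 × 132 = 5.51×10^8 J/(m^2 K).
ΔQ = C ΔT = 5.51×10^8 × 0.183 = 1.01×10^8 J/m².

1.01×10^8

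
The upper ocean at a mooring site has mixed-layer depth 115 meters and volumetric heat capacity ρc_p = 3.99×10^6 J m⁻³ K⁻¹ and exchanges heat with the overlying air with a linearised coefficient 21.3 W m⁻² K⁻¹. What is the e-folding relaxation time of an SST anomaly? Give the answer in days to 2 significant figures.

Areal heat capacity C = ρc_p × D = 3.99×10^6 × 115 = 4.59×10^8 J/(m²·K).
Relaxation time τ = C / λ = 4.59×10^8 / 21.3 = 2.15×10^7 s.
In days: 2.15×10^7 s / (86400 s/day) = 249 days.

250 days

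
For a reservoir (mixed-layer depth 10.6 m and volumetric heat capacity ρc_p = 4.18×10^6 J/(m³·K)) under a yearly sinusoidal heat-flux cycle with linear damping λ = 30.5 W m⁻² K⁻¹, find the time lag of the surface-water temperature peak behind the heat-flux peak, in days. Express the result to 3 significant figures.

Areal heat capacity C = ρc_p × D = 4.18×10^6 × 10.6 = 4.43×10^7 J m⁻² K⁻¹.
ω = 2π / 3.15×10^7 s = 1.99×10^-7 s⁻¹.
Phase lag φ = arctan(Cω/λ) = arctan(8.83/30.5) = 0.282 rad.
Time lag = φ / ω = 0.282 / 1.99×10^-7 = 1.41×10^6 s = 16.4 days.

16.4 days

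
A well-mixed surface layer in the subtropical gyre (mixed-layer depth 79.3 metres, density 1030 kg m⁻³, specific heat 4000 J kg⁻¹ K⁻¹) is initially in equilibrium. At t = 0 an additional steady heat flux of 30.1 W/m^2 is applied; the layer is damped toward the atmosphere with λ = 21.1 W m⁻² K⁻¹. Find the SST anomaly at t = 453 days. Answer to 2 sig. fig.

1.3 K

Areal heat capacity C = ρ c_p D = 1030 × 4000 × 79.3 = 3.27×10^8 J/(m^2 K).
τ = C / λ = 3.27×10^8 / 21.1 = 1.55×10^7 s.
Equilibrium anomaly ΔT_eq = F / λ = 30.1 / 21.1 = 1.43 K.
t = 453 days = 3.91×10^7 s, so t/τ = 2.53.
ΔT(t) = ΔT_eq (1 − e^(−t/τ)) = 1.43 × (1 − e^−2.53) = 1.31 K.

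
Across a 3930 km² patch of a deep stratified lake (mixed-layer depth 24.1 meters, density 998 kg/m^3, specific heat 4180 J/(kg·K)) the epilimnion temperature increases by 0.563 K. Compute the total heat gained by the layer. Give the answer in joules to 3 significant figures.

2.22×10^17 J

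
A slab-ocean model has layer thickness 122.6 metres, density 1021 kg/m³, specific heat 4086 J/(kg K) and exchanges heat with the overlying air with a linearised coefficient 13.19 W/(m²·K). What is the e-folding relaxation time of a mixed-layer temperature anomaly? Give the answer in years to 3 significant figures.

1.23 years

Areal heat capacity C = ρ c_p D = 1021 × 4086 × 122.6 = 5.11×10^8 J m⁻² K⁻¹.
Relaxation time τ = C / λ = 5.11×10^8 / 13.19 = 3.88×10^7 s.
In years: 3.88×10^7 s / (3.156×10^7 s/year) = 1.23 years.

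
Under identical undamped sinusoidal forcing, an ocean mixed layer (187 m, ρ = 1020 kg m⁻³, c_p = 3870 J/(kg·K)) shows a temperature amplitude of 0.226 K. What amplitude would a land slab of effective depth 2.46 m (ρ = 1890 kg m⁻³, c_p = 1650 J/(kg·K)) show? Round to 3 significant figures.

C_ocean = 7.38×10^8 J/(m²·K); C_land = 7.67×10^6 J/(m²·K).
A ∝ 1/C ⇒ A_land = A_ocean × C_ocean/C_land = 0.226 × 96.2 = 21.7 K.

21.7 K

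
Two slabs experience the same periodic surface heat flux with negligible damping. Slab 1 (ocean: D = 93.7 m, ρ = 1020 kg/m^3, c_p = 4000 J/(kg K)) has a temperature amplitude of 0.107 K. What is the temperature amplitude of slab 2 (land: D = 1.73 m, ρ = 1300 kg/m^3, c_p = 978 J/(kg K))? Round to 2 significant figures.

C_ocean = 3.82×10^8 J/(m²·K); C_land = 2.20×10^6 J/(m²·K).
A ∝ 1/C ⇒ A_land = A_ocean × C_ocean/C_land = 0.107 × 174 = 18.6 K.

19 K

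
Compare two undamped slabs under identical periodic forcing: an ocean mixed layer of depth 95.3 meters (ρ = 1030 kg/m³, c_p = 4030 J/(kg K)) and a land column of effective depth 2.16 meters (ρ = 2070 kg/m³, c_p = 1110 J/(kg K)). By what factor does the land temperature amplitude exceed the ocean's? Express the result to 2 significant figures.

80

C_ocean = 1030 × 4030 × 95.3 = 3.96×10^8 J/(m²·K).
C_land = 2070 × 1110 × 2.16 = 4.96×10^6 J/(m²·K).
Undamped amplitude ∝ 1/C, so A_land/A_ocean = C_ocean/C_land = 79.7.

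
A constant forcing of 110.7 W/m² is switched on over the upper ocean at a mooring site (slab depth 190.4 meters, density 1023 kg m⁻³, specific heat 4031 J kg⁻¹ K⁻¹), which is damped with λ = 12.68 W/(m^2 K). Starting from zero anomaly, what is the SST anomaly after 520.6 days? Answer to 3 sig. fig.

Areal heat capacity C = ρ c_p D = 1023 × 4031 × 190.4 = 7.85×10^8 J m⁻² K⁻¹.
τ = C / λ = 7.85×10^8 / 12.68 = 6.19×10^7 s.
Equilibrium anomaly ΔT_eq = F / λ = 110.7 / 12.68 = 8.73 K.
t = 520.6 days = 4.50×10^7 s, so t/τ = 0.726.
ΔT(t) = ΔT_eq (1 − e^(−t/τ)) = 8.73 × (1 − e^−0.726) = 4.51 K.

4.51 K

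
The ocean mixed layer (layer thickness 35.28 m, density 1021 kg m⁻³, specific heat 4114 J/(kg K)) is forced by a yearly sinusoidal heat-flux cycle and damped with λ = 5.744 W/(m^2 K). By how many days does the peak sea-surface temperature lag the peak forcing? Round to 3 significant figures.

Areal heat capacity C = ρ c_p D = 1021 × 4114 × 35.28 = 1.48×10^8 J/(m^2 K).
ω = 2π / 3.15×10^7 s = 1.99×10^-7 s⁻¹.
Phase lag φ = arctan(Cω/λ) = arctan(29.5/5.744) = 1.38 rad.
Time lag = φ / ω = 1.38 / 1.99×10^-7 = 6.92×10^6 s = 80.1 days.

80.1 days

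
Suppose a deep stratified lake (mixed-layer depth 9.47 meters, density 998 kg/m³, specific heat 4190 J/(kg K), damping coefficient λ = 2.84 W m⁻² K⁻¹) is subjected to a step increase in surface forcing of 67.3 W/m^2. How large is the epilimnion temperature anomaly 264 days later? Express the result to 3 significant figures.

19.1 K

Areal heat capacity C = ρ c_p D = 998 × 4190 × 9.47 = 3.96×10^7 J/(m^2 K).
τ = C / λ = 3.96×10^7 / 2.84 = 1.39×10^7 s.
Equilibrium anomaly ΔT_eq = F / λ = 67.3 / 2.84 = 23.7 K.
t = 264 days = 2.28×10^7 s, so t/τ = 1.64.
ΔT(t) = ΔT_eq (1 − e^(−t/τ)) = 23.7 × (1 − e^−1.64) = 19.1 K.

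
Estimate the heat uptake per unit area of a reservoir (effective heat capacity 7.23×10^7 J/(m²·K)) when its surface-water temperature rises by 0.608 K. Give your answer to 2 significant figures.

4.4×10^7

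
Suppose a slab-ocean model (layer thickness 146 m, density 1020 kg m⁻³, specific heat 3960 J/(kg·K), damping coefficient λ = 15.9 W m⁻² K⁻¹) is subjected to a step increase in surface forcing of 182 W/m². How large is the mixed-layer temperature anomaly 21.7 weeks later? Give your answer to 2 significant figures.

3.4 K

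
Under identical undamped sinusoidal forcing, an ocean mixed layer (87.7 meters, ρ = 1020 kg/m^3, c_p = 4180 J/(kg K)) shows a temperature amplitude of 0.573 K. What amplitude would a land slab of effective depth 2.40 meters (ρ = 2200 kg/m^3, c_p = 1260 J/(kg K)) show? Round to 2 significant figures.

C_ocean = 3.74×10^8 J/(m²·K); C_land = 6.65×10^6 J/(m²·K).
A ∝ 1/C ⇒ A_land = A_ocean × C_ocean/C_land = 0.573 × 56.2 = 32.2 K.

32 K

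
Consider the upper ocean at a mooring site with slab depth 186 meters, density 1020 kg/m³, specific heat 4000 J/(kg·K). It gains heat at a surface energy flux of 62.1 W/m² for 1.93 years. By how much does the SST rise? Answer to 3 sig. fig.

4.98 K

Areal heat capacity C = ρ c_p D = 1020 × 4000 × 186 = 7.59×10^8 J/(m²·K).
Net heat input Q = F Δt = 62.1 × (1.93 years × 3.156×10^7 s/year) = 3.78×10^9 J/m².
ΔT = Q / C = 3.78×10^9 / 7.59×10^8 = 4.98 K.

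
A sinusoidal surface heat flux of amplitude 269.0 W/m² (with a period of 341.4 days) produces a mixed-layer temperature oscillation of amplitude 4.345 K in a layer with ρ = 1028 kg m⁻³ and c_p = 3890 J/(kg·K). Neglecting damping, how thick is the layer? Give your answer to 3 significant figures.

72.7 m

ω = 2π / 2.95×10^7 s = 2.13×10^-7 s⁻¹.
Required C = F₀ / (A ω) = 269.0 / (4.345 × 2.13×10^-7) = 2.91×10^8 J/(m²·K).
D = C / (ρ c_p) = 2.91×10^8 / (1028 × 3890) = 72.7 m.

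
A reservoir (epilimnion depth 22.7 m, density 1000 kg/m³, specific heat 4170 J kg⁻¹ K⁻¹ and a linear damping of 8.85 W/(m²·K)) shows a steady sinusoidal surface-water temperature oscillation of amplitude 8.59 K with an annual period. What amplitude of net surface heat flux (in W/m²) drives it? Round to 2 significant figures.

180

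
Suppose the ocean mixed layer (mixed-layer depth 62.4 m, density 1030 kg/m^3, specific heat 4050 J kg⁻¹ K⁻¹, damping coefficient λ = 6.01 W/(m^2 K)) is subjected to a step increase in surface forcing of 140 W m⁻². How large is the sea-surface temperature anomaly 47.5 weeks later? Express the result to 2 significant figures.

11 K

Areal heat capacity C = ρ c_p D = 1030 × 4050 × 62.4 = 2.60×10^8 J/(m^2 K).
τ = C / λ = 2.60×10^8 / 6.01 = 4.33×10^7 s.
Equilibrium anomaly ΔT_eq = F / λ = 140 / 6.01 = 23.3 K.
t = 47.5 weeks = 2.87×10^7 s, so t/τ = 0.663.
ΔT(t) = ΔT_eq (1 − e^(−t/τ)) = 23.3 × (1 − e^−0.663) = 11.3 K.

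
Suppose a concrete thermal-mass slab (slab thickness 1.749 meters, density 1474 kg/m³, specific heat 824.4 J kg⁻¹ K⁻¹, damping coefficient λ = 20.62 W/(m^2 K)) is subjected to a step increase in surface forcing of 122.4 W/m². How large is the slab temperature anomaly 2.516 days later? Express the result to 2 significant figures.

5.2 K

Areal heat capacity C = ρ c_p D = 1474 × 824.4 × 1.749 = 2.13×10^6 J m⁻² K⁻¹.
τ = C / λ = 2.13×10^6 / 20.62 = 1.03×10^5 s.
Equilibrium anomaly ΔT_eq = F / λ = 122.4 / 20.62 = 5.94 K.
t = 2.516 days = 2.17×10^5 s, so t/τ = 2.11.
ΔT(t) = ΔT_eq (1 − e^(−t/τ)) = 5.94 × (1 − e^−2.11) = 5.22 K.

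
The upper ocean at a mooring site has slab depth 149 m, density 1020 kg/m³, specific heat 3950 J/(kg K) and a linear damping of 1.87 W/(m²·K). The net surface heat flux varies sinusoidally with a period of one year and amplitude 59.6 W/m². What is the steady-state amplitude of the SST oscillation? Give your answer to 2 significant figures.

Areal heat capacity C = ρ c_p D = 1020 × 3950 × 149 = 6.00×10^8 J/(m^2 K).
Angular frequency ω = 2π / T = 2π / 3.15×10^7 s = 1.99×10^-7 s⁻¹.
√((Cω)² + λ²) = √((120)² + 1.87²) = 120 W/(m²·K).
Amplitude A = F₀ / √((Cω)²+λ²) = 59.6 / 120 = 0.498 K.

0.50 K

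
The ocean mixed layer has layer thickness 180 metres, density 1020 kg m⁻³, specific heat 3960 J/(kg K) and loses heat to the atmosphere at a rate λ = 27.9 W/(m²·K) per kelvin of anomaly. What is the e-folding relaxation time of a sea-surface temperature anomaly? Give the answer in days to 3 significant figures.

302 days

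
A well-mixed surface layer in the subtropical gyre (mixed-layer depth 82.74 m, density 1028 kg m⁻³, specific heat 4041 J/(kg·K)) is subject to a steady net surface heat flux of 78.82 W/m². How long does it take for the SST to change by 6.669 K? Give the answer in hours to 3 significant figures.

8080 hours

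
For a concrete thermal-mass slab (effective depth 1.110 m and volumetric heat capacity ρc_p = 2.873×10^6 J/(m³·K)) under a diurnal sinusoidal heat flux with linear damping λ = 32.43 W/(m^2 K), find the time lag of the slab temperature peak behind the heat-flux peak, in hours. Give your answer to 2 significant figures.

5.5 hours

Areal heat capacity C = ρc_p × D = 2.873×10^6 × 1.110 = 3.19×10^6 J/(m²·K).
ω = 2π / 86400 s = 7.27×10^-5 s⁻¹.
Phase lag φ = arctan(Cω/λ) = arctan(232/32.43) = 1.43 rad.
Time lag = φ / ω = 1.43 / 7.27×10^-5 = 19700 s = 5.47 hours.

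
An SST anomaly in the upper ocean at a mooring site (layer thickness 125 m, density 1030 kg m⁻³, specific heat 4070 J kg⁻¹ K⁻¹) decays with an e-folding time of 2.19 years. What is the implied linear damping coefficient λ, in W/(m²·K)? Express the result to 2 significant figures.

7.6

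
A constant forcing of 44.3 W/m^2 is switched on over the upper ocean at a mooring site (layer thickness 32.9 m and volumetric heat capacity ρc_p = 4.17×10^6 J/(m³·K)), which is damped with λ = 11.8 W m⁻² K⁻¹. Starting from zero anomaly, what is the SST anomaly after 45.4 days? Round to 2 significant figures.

1.1 K

Areal heat capacity C = ρc_p × D = 4.17×10^6 × 32.9 = 1.37×10^8 J m⁻² K⁻¹.
τ = C / λ = 1.37×10^8 / 11.8 = 1.16×10^7 s.
Equilibrium anomaly ΔT_eq = F / λ = 44.3 / 11.8 = 3.75 K.
t = 45.4 days = 3.92×10^6 s, so t/τ = 0.337.
ΔT(t) = ΔT_eq (1 − e^(−t/τ)) = 3.75 × (1 − e^−0.337) = 1.08 K.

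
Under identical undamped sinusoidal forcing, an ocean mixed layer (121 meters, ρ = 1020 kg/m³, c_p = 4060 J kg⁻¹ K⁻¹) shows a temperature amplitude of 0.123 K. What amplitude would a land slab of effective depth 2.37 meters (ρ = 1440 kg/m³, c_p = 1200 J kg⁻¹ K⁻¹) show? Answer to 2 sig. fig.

15 K

C_ocean = 5.01×10^8 J/(m²·K); C_land = 4.10×10^6 J/(m²·K).
A ∝ 1/C ⇒ A_land = A_ocean × C_ocean/C_land = 0.123 × 122 = 15.0 K.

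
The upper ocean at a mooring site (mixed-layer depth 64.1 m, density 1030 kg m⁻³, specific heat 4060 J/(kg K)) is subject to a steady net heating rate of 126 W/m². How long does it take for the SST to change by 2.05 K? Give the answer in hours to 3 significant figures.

1210 hours

Areal heat capacity C = ρ c_p D = 1030 × 4060 × 64.1 = 2.68×10^8 J/(m^2 K).
Time required: Δt = C ΔT / F = 2.68×10^8 × 2.05 / 126 = 4.36×10^6 s.
In hours: 4.36×10^6 s / (3600 s/hour) = 1210 hours.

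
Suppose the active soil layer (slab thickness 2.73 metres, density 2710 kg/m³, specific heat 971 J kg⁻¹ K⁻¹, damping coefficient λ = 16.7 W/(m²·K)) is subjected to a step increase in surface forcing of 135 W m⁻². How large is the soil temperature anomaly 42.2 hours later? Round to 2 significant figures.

2.4 K

Areal heat capacity C = ρ c_p D = 2710 × 971 × 2.73 = 7.18×10^6 J/(m²·K).
τ = C / λ = 7.18×10^6 / 16.7 = 4.30×10^5 s.
Equilibrium anomaly ΔT_eq = F / λ = 135 / 16.7 = 8.08 K.
t = 42.2 hours = 1.52×10^5 s, so t/τ = 0.353.
ΔT(t) = ΔT_eq (1 − e^(−t/τ)) = 8.08 × (1 − e^−0.353) = 2.41 K.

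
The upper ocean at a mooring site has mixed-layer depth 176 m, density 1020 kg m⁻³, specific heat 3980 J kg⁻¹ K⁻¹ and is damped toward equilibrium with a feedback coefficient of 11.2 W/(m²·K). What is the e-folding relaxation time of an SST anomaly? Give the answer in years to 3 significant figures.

Areal heat capacity C = ρ c_p D = 1020 × 3980 × 176 = 7.14×10^8 J m⁻² K⁻¹.
Relaxation time τ = C / λ = 7.14×10^8 / 11.2 = 6.38×10^7 s.
In years: 6.38×10^7 s / (3.156×10^7 s/year) = 2.02 years.

2.02 years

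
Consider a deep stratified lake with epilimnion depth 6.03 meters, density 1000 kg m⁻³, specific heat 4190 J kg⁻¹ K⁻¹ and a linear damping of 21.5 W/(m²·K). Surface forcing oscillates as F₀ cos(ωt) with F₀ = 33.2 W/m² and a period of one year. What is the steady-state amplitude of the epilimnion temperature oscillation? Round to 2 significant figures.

1.5 K

Areal heat capacity C = ρ c_p D = 1000 × 4190 × 6.03 = 2.53×10^7 J/(m²·K).
Angular frequency ω = 2π / T = 2π / 3.15×10^7 s = 1.99×10^-7 s⁻¹.
√((Cω)² + λ²) = √((5.03)² + 21.5²) = 22.1 W/(m²·K).
Amplitude A = F₀ / √((Cω)²+λ²) = 33.2 / 22.1 = 1.50 K.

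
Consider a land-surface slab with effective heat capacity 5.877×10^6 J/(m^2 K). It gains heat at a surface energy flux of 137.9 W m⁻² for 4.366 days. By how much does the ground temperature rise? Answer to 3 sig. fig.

8.85 K

Areal heat capacity C = 5.877×10^6 J/(m^2 K) (given).
Net heat input Q = F Δt = 137.9 × (4.366 days × 86400 s/day) = 5.20×10^7 J/m².
ΔT = Q / C = 5.20×10^7 / 5.88×10^6 = 8.85 K.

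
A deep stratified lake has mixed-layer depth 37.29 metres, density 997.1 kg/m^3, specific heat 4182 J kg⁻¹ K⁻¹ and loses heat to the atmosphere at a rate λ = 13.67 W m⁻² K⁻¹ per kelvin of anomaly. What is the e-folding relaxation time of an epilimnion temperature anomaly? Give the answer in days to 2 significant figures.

Areal heat capacity C = ρ c_p D = 997.1 × 4182 × 37.29 = 1.55×10^8 J/(m^2 K).
Relaxation time τ = C / λ = 1.55×10^8 / 13.67 = 1.14×10^7 s.
In days: 1.14×10^7 s / (86400 s/day) = 132 days.

130 days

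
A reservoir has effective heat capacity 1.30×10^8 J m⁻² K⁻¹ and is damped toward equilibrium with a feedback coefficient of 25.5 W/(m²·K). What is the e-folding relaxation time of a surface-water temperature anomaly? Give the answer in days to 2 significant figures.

59 days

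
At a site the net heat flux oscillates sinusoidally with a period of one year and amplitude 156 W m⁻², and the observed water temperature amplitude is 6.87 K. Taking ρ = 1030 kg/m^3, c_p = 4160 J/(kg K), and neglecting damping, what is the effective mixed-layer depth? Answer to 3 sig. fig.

26.6 m

ω = 2π / 3.15×10^7 s = 1.99×10^-7 s⁻¹.
Required C = F₀ / (A ω) = 156 / (6.87 × 1.99×10^-7) = 1.14×10^8 J/(m²·K).
D = C / (ρ c_p) = 1.14×10^8 / (1030 × 4160) = 26.6 m.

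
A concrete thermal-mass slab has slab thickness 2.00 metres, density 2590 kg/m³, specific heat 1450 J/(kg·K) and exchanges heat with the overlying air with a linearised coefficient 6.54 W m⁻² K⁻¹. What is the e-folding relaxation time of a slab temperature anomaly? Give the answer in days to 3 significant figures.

Areal heat capacity C = ρ c_p D = 2590 × 1450 × 2.00 = 7.51×10^6 J m⁻² K⁻¹.
Relaxation time τ = C / λ = 7.51×10^6 / 6.54 = 1.15×10^6 s.
In days: 1.15×10^6 s / (86400 s/day) = 13.3 days.

13.3 days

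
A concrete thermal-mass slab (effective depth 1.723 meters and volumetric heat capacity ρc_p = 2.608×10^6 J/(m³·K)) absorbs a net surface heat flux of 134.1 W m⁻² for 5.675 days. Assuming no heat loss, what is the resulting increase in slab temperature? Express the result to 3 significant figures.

14.6 K

Areal heat capacity C = ρc_p × D = 2.608×10^6 × 1.723 = 4.49×10^6 J/(m^2 K).
Net heat input Q = F Δt = 134.1 × (5.675 days × 86400 s/day) = 6.58×10^7 J/m².
ΔT = Q / C = 6.58×10^7 / 4.49×10^6 = 14.6 K.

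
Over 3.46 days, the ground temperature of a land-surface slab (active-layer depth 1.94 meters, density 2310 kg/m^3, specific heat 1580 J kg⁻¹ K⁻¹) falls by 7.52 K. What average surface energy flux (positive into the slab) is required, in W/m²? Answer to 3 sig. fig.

-178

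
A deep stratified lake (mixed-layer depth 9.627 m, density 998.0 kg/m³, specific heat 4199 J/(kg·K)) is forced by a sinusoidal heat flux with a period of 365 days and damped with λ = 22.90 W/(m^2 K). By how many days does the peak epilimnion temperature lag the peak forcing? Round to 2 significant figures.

20 days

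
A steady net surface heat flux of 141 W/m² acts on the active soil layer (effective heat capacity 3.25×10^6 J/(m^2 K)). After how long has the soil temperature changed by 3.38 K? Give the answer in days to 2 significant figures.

0.90 days

Areal heat capacity C = 3.25×10^6 J/(m^2 K) (given).
Time required: Δt = C ΔT / F = 3.25×10^6 × 3.38 / 141 = 77900 s.
In days: 77900 s / (86400 s/day) = 0.902 days.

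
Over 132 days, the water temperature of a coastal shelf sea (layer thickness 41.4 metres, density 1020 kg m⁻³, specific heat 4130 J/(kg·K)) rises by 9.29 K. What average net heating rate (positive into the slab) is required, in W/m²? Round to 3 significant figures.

142

Areal heat capacity C = ρ c_p D = 1020 × 4130 × 41.4 = 1.74×10^8 J/(m²·K).
Required heat per unit area: Q = C ΔT = 1.74×10^8 × 9.29 = 1.62×10^9 J/m².
Flux F = Q / Δt = 1.62×10^9 / 1.14×10^7 s = 142 W/m².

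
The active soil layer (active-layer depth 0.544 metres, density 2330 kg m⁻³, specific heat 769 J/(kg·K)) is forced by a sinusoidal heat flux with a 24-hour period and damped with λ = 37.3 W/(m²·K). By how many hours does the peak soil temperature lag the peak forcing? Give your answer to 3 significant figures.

Areal heat capacity C = ρ c_p D = 2330 × 769 × 0.544 = 9.75×10^5 J m⁻² K⁻¹.
ω = 2π / 86400 s = 7.27×10^-5 s⁻¹.
Phase lag φ = arctan(Cω/λ) = arctan(70.9/37.3) = 1.09 rad.
Time lag = φ / ω = 1.09 / 7.27×10^-5 = 14900 s = 4.15 hours.

4.15 hours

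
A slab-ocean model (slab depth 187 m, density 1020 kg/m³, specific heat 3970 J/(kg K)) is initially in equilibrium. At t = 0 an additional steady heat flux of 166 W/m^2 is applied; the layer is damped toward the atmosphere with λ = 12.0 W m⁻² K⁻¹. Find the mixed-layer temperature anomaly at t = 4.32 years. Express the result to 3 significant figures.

Areal heat capacity C = ρ c_p D = 1020 × 3970 × 187 = 7.57×10^8 J/(m²·K).
τ = C / λ = 7.57×10^8 / 12.0 = 6.31×10^7 s.
Equilibrium anomaly ΔT_eq = F / λ = 166 / 12.0 = 13.8 K.
t = 4.32 years = 1.36×10^8 s, so t/τ = 2.16.
ΔT(t) = ΔT_eq (1 − e^(−t/τ)) = 13.8 × (1 − e^−2.16) = 12.2 K.

12.2 K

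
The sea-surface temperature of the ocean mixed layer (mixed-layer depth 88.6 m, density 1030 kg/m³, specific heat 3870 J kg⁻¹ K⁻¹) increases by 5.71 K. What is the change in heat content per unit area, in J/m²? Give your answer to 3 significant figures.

Areal heat capacity C = ρ c_p D = 1030 × 3870 × 88.6 = 3.53×10^8 J/(m^2 K).
ΔQ = C ΔT = 3.53×10^8 × 5.71 = 2.02×10^9 J/m².

2.02×10^9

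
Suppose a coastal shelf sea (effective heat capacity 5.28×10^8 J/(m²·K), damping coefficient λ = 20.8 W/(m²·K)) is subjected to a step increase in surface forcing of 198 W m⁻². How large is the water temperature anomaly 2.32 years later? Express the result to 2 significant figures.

9.0 K

Areal heat capacity C = 5.28×10^8 J/(m²·K) (given).
τ = C / λ = 5.28×10^8 / 20.8 = 2.54×10^7 s.
Equilibrium anomaly ΔT_eq = F / λ = 198 / 20.8 = 9.52 K.
t = 2.32 years = 7.32×10^7 s, so t/τ = 2.88.
ΔT(t) = ΔT_eq (1 − e^(−t/τ)) = 9.52 × (1 − e^−2.88) = 8.99 K.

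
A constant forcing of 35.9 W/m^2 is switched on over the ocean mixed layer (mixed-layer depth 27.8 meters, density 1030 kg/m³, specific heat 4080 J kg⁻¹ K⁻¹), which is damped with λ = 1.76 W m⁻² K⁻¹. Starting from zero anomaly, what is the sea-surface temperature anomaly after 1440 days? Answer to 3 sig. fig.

17.3 K

Areal heat capacity C = ρ c_p D = 1030 × 4080 × 27.8 = 1.17×10^8 J m⁻² K⁻¹.
τ = C / λ = 1.17×10^8 / 1.76 = 6.64×10^7 s.
Equilibrium anomaly ΔT_eq = F / λ = 35.9 / 1.76 = 20.4 K.
t = 1440 days = 1.24×10^8 s, so t/τ = 1.87.
ΔT(t) = ΔT_eq (1 − e^(−t/τ)) = 20.4 × (1 − e^−1.87) = 17.3 K.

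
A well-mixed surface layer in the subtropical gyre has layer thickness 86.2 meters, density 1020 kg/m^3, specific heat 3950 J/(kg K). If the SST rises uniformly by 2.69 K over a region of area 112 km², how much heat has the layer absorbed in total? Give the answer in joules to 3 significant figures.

Areal heat capacity C = ρ c_p D = 1020 × 3950 × 86.2 = 3.47×10^8 J/(m^2 K).
Heat per unit area: q = C ΔT = 3.47×10^8 × 2.69 = 9.34×10^8 J/m².
Total heat: Q = q × A = 9.34×10^8 × (112 × 10⁶ m²) = 1.05×10^17 J.

1.05×10^17 J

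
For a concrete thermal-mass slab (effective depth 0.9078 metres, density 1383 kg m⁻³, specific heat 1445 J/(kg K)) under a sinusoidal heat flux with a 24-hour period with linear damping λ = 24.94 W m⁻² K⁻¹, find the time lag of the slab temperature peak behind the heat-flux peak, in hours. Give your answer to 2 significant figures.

Areal heat capacity C = ρ c_p D = 1383 × 1445 × 0.9078 = 1.81×10^6 J/(m^2 K).
ω = 2π / 86400 s = 7.27×10^-5 s⁻¹.
Phase lag φ = arctan(Cω/λ) = arctan(132/24.94) = 1.38 rad.
Time lag = φ / ω = 1.38 / 7.27×10^-5 = 19000 s = 5.29 hours.

5.3 hours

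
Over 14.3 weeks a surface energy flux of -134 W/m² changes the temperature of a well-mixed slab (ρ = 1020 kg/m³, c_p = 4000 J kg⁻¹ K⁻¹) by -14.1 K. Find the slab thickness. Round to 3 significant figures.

20.1 m

Heat input Q = F Δt = -134 × 8.65×10^6 s = -1.16×10^9 J/m².
Required areal heat capacity C = Q / ΔT = 8.22×10^7 J/(m²·K).
Depth D = C / (ρ c_p) = 8.22×10^7 / (1020 × 4000) = 20.1 m.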